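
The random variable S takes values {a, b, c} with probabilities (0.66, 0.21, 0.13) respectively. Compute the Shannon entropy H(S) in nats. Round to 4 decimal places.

0.8672 nats

H(S) = −Σ p·ln p.
  −(0.66)·ln(0.66) = 0.27424
  −(0.21)·ln(0.21) = 0.32774
  −(0.13)·ln(0.13) = 0.26523
Sum: 0.27424 + 0.32774 + 0.26523 = 0.8672 nats.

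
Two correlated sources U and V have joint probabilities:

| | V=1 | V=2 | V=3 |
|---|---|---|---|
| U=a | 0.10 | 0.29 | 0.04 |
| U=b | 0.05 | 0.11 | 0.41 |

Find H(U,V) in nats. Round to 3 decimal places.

H(U,V) = −Σ p(x,y)·ln p(x,y) over all 6 cells.
  cell (a,1): −0.10·ln0.10 = 0.2303
  cell (a,2): −0.29·ln0.29 = 0.3590
  cell (a,3): −0.04·ln0.04 = 0.1288
  cell (b,1): −0.05·ln0.05 = 0.1498
  cell (b,2): −0.11·ln0.11 = 0.2428
  cell (b,3): −0.41·ln0.41 = 0.3656
Sum = 1.476 nats.

1.476 nats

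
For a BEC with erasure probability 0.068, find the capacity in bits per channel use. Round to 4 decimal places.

Binary erasure channel: capacity C = 1 − ε.
C = 1 − 0.068 = 0.9320 bits per channel use.

0.9320 bits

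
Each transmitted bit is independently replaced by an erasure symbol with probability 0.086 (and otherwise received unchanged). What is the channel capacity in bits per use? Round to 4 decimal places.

Binary erasure channel: capacity C = 1 − ε.
C = 1 − 0.086 = 0.9140 bits per channel use.

0.9140 bits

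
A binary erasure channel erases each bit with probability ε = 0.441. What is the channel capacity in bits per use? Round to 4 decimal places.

Binary erasure channel: capacity C = 1 − ε.
C = 1 − 0.441 = 0.5590 bits per channel use.

0.5590 bits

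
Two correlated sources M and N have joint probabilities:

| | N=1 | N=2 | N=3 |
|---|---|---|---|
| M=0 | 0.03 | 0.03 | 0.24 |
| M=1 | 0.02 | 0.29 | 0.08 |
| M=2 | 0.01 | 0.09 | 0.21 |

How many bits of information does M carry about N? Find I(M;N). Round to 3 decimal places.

0.259 bits

Marginals: p(M) = (0.3000, 0.3900, 0.3100), p(N) = (0.0600, 0.4100, 0.5300).
I(M;N) = Σ p(x,y)·log₂[p(x,y)/(p(x)p(y))].
  (0,1): 0.03·log₂(1.6667) = 0.0221
  (0,2): 0.03·log₂(0.2439) = -0.0611
  (0,3): 0.24·log₂(1.5094) = 0.1426
  (1,1): 0.02·log₂(0.8547) = -0.0045
  (1,2): 0.29·log₂(1.8136) = 0.2491
  (1,3): 0.08·log₂(0.3870) = -0.1096
  (2,1): 0.01·log₂(0.5376) = -0.0090
  (2,2): 0.09·log₂(0.7081) = -0.0448
  (2,3): 0.21·log₂(1.2781) = 0.0744
Sum = 0.259 bits.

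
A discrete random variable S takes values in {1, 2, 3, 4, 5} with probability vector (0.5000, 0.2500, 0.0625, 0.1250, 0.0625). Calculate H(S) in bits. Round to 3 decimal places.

H(S) = −Σ p·log₂ p.
  −(0.5000)·log₂(0.5000) = 0.5000
  −(0.2500)·log₂(0.2500) = 0.5000
  −(0.0625)·log₂(0.0625) = 0.2500
  −(0.1250)·log₂(0.1250) = 0.3750
  −(0.0625)·log₂(0.0625) = 0.2500
Sum: 0.5000 + 0.5000 + 0.2500 + 0.3750 + 0.2500 = 1.875 bits.

1.875 bits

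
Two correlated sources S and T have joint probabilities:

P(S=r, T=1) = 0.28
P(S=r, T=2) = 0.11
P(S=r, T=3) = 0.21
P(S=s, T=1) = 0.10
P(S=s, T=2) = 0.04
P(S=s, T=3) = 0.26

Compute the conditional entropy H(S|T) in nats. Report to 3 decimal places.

0.629 nats

Marginals: p(S) = (0.6000, 0.4000), p(T) = (0.3800, 0.1500, 0.4700).
H(S|T) = Σ p(T) · H(S|T=·).
  T=1: p=0.3800, H(S|T=1) = 0.5763
  T=2: p=0.1500, H(S|T=2) = 0.5799
  T=3: p=0.4700, H(S|T=3) = 0.6875
Weighted sum = 0.629 nats.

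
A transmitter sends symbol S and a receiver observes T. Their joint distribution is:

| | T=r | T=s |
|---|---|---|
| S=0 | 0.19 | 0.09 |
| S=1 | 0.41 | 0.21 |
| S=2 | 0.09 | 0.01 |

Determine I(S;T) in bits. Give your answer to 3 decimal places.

0.020 bits

Marginals: p(S) = (0.2800, 0.6200, 0.1000), p(T) = (0.6900, 0.3100).
I(S;T) = Σ p(x,y)·log₂[p(x,y)/(p(x)p(y))].
  (0,r): 0.19·log₂(0.9834) = -0.0046
  (0,s): 0.09·log₂(1.0369) = 0.0047
  (1,r): 0.41·log₂(0.9584) = -0.0251
  (1,s): 0.21·log₂(1.0926) = 0.0268
  (2,r): 0.09·log₂(1.3043) = 0.0345
  (2,s): 0.01·log₂(0.3226) = -0.0163
Sum = 0.020 bits.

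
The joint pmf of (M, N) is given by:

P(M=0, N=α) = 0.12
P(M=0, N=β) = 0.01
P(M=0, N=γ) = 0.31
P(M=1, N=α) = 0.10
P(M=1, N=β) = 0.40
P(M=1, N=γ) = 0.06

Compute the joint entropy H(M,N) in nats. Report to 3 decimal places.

H(M,N) = −Σ p(x,y)·ln p(x,y) over all 6 cells.
  cell (0,α): −0.12·ln0.12 = 0.2544
  cell (0,β): −0.01·ln0.01 = 0.0461
  cell (0,γ): −0.31·ln0.31 = 0.3631
  cell (1,α): −0.10·ln0.10 = 0.2303
  cell (1,β): −0.40·ln0.40 = 0.3665
  cell (1,γ): −0.06·ln0.06 = 0.1688
Sum = 1.429 nats.

1.429 nats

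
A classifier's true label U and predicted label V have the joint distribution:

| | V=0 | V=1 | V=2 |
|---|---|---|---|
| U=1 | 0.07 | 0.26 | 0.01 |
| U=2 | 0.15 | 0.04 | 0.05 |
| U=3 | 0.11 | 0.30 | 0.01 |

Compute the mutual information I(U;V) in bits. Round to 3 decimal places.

0.197 bits

Marginals: p(U) = (0.3400, 0.2400, 0.4200), p(V) = (0.3300, 0.6000, 0.0700).
I(U;V) = Σ p(x,y)·log₂[p(x,y)/(p(x)p(y))].
  (1,0): 0.07·log₂(0.6239) = -0.0476
  (1,1): 0.26·log₂(1.2745) = 0.0910
  (1,2): 0.01·log₂(0.4202) = -0.0125
  (2,0): 0.15·log₂(1.8939) = 0.1382
  (2,1): 0.04·log₂(0.2778) = -0.0739
  (2,2): 0.05·log₂(2.9762) = 0.0787
  (3,0): 0.11·log₂(0.7937) = -0.0367
  (3,1): 0.30·log₂(1.1905) = 0.0755
  (3,2): 0.01·log₂(0.3401) = -0.0156
Sum = 0.197 bits.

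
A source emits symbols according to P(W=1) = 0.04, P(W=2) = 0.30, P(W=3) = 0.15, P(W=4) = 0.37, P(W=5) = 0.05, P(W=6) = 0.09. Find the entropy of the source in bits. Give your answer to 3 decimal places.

H(W) = −Σ p·log₂ p.
  −(0.04)·log₂(0.04) = 0.1858
  −(0.30)·log₂(0.30) = 0.5211
  −(0.15)·log₂(0.15) = 0.4105
  −(0.37)·log₂(0.37) = 0.5307
  −(0.05)·log₂(0.05) = 0.2161
  −(0.09)·log₂(0.09) = 0.3127
Sum: 0.1858 + 0.5211 + 0.4105 + 0.5307 + 0.2161 + 0.3127 = 2.177 bits.

2.177 bits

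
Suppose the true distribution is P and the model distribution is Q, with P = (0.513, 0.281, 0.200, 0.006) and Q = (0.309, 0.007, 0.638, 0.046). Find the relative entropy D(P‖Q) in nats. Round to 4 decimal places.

D(P‖Q) = Σ p·ln(p/q).
  0.513·ln(0.513/0.309) = 0.26006
  0.281·ln(0.281/0.007) = 1.03758
  0.200·ln(0.200/0.638) = -0.23200
  0.006·ln(0.006/0.046) = -0.01222
D(P‖Q) = 1.0534 nats.

1.0534 nats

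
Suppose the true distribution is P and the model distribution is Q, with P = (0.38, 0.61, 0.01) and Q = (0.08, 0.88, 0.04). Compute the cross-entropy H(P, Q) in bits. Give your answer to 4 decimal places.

1.5436 bits

H(P,Q) = −Σ p·log₂ q.
  −0.38·log₂(0.08) = 1.38467
  −0.61·log₂(0.88) = 0.11250
  −0.01·log₂(0.04) = 0.04644
H(P,Q) = 1.5436 bits.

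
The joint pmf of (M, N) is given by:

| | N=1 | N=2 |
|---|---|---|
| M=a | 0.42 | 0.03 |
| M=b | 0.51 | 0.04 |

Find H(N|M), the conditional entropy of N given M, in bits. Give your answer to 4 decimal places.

Marginals: p(M) = (0.4500, 0.5500), p(N) = (0.9300, 0.0700).
H(N|M) = Σ p(M) · H(N|M=·).
  M=a: p=0.4500, H(N|M=a) = 0.3534
  M=b: p=0.5500, H(N|M=b) = 0.3760
Weighted sum = 0.3658 bits.

0.3658 bits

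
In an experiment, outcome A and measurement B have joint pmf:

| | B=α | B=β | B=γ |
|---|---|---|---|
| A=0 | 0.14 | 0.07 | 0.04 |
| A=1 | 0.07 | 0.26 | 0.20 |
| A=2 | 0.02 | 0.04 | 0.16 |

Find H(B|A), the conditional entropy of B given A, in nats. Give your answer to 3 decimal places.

Chain rule: H(B|A) = H(A,B) − H(A).
Marginals: p(A) = (0.2500, 0.5300, 0.2200), p(B) = (0.2300, 0.3700, 0.4000).
H(A,B) = 1.9486 nats; H(A) = 1.0162 nats.
H(B|A) = 1.9486 − 1.0162 = 0.932 nats.

0.932 nats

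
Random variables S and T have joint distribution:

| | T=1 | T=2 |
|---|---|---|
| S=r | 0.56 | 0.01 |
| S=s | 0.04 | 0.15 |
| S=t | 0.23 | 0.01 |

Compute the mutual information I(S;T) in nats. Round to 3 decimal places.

Marginals: p(S) = (0.5700, 0.1900, 0.2400), p(T) = (0.8300, 0.1700).
I(S;T) = Σ p(x,y)·ln[p(x,y)/(p(x)p(y))].
  (r,1): 0.56·ln(1.1837) = 0.0944
  (r,2): 0.01·ln(0.1032) = -0.0227
  (s,1): 0.04·ln(0.2536) = -0.0549
  (s,2): 0.15·ln(4.6440) = 0.2303
  (t,1): 0.23·ln(1.1546) = 0.0331
  (t,2): 0.01·ln(0.2451) = -0.0141
Sum = 0.266 nats.

0.266 nats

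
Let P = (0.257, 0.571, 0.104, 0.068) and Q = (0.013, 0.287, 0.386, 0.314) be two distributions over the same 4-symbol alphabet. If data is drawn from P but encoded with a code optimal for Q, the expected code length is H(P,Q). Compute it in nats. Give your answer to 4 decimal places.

2.0066 nats

H(P,Q) = −Σ p·ln q.
  −0.257·ln(0.013) = 1.11610
  −0.571·ln(0.287) = 0.71276
  −0.104·ln(0.386) = 0.09900
  −0.068·ln(0.314) = 0.07877
H(P,Q) = 2.0066 nats.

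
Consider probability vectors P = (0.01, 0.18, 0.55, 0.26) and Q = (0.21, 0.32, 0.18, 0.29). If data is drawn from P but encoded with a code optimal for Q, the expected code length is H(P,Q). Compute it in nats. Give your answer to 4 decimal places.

1.4857 nats

H(P,Q) = −Σ p·ln q.
  −0.01·ln(0.21) = 0.01561
  −0.18·ln(0.32) = 0.20510
  −0.55·ln(0.18) = 0.94314
  −0.26·ln(0.29) = 0.32185
H(P,Q) = 1.4857 nats.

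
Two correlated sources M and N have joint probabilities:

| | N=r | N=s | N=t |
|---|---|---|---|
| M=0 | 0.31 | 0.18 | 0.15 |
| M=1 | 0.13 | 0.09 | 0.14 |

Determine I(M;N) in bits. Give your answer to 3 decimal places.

0.020 bits

Marginals: p(M) = (0.6400, 0.3600), p(N) = (0.4400, 0.2700, 0.2900).
I(M;N) = Σ p(x,y)·log₂[p(x,y)/(p(x)p(y))].
  (0,r): 0.31·log₂(1.1009) = 0.0430
  (0,s): 0.18·log₂(1.0417) = 0.0106
  (0,t): 0.15·log₂(0.8082) = -0.0461
  (1,r): 0.13·log₂(0.8207) = -0.0371
  (1,s): 0.09·log₂(0.9259) = -0.0100
  (1,t): 0.14·log₂(1.3410) = 0.0593
Sum = 0.020 bits.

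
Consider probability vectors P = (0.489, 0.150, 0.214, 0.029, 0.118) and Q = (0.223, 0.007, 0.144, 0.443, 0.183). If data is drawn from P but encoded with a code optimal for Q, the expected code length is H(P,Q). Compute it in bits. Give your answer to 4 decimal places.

3.0539 bits

H(P,Q) = −Σ p·log₂ q.
  −0.489·log₂(0.223) = 1.05863
  −0.150·log₂(0.007) = 1.07376
  −0.214·log₂(0.144) = 0.59831
  −0.029·log₂(0.443) = 0.03406
  −0.118·log₂(0.183) = 0.28911
H(P,Q) = 3.0539 bits.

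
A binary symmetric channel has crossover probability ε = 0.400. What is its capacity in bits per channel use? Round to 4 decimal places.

Binary symmetric channel: C = 1 − h₂(ε) where h₂ is the binary entropy function.
h₂(0.400) = −0.400·log₂0.400 − 0.600·log₂0.600 = 0.9710.
C = 1 − 0.9710 = 0.0290 bits per channel use.

0.0290 bits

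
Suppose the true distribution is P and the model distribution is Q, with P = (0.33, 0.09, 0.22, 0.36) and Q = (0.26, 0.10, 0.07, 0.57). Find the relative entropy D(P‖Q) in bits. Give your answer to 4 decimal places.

0.2246 bits

D(P‖Q) = Σ p·log₂(p/q).
  0.33·log₂(0.33/0.26) = 0.11350
  0.09·log₂(0.09/0.10) = -0.01368
  0.22·log₂(0.22/0.07) = 0.36346
  0.36·log₂(0.36/0.57) = -0.23867
D(P‖Q) = 0.2246 bits.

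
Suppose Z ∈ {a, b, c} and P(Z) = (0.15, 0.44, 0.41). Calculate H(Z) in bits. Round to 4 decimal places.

H(Z) = −Σ p·log₂ p.
  −(0.15)·log₂(0.15) = 0.41054
  −(0.44)·log₂(0.44) = 0.52115
  −(0.41)·log₂(0.41) = 0.52738
Sum: 0.41054 + 0.52115 + 0.52738 = 1.4591 bits.

1.4591 bits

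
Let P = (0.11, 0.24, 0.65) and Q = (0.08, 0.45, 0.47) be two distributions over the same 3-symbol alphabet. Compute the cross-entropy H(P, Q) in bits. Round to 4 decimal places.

H(P,Q) = −Σ p·log₂ q.
  −0.11·log₂(0.08) = 0.40082
  −0.24·log₂(0.45) = 0.27648
  −0.65·log₂(0.47) = 0.70802
H(P,Q) = 1.3853 bits.

1.3853 bits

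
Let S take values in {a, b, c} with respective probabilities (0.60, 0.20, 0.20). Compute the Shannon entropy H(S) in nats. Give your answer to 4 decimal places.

H(S) = −Σ p·ln p.
  −(0.60)·ln(0.60) = 0.30650
  −(0.20)·ln(0.20) = 0.32189
  −(0.20)·ln(0.20) = 0.32189
Sum: 0.30650 + 0.32189 + 0.32189 = 0.9503 nats.

0.9503 nats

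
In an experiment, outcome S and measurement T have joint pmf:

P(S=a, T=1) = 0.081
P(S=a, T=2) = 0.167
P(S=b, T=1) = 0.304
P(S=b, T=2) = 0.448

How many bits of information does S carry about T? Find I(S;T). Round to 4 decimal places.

0.0035 bits

Marginals: p(S) = (0.2480, 0.7520), p(T) = (0.3850, 0.6150).
I(S;T) = Σ p(x,y)·log₂[p(x,y)/(p(x)p(y))].
  (a,1): 0.081·log₂(0.8483) = -0.01922
  (a,2): 0.167·log₂(1.0949) = 0.02185
  (b,1): 0.304·log₂(1.0500) = 0.02140
  (b,2): 0.448·log₂(0.9687) = -0.02056
Sum = 0.0035 bits.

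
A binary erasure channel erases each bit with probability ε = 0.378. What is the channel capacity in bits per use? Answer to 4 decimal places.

0.6220 bits

Binary erasure channel: capacity C = 1 − ε.
C = 1 − 0.378 = 0.6220 bits per channel use.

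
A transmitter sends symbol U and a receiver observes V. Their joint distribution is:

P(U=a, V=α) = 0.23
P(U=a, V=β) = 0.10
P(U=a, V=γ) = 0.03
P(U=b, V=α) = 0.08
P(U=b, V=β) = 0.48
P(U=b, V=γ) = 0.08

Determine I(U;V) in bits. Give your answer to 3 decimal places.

0.210 bits

Marginals: p(U) = (0.3600, 0.6400), p(V) = (0.3100, 0.5800, 0.1100).
I(U;V) = Σ p(x,y)·log₂[p(x,y)/(p(x)p(y))].
  (a,α): 0.23·log₂(2.0609) = 0.2400
  (a,β): 0.10·log₂(0.4789) = -0.1062
  (a,γ): 0.03·log₂(0.7576) = -0.0120
  (b,α): 0.08·log₂(0.4032) = -0.1048
  (b,β): 0.48·log₂(1.2931) = 0.1780
  (b,γ): 0.08·log₂(1.1364) = 0.0148
Sum = 0.210 bits.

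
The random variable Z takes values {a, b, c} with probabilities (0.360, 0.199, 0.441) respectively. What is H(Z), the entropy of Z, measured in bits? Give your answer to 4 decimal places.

H(Z) = −Σ p·log₂ p.
  −(0.360)·log₂(0.360) = 0.53062
  −(0.199)·log₂(0.199) = 0.46350
  −(0.441)·log₂(0.441) = 0.52089
Sum: 0.53062 + 0.46350 + 0.52089 = 1.5150 bits.

1.5150 bits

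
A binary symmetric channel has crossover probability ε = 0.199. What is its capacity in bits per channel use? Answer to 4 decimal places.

Binary symmetric channel: C = 1 − h₂(ε) where h₂ is the binary entropy function.
h₂(0.199) = −0.199·log₂0.199 − 0.801·log₂0.801 = 0.7199.
C = 1 − 0.7199 = 0.2801 bits per channel use.

0.2801 bits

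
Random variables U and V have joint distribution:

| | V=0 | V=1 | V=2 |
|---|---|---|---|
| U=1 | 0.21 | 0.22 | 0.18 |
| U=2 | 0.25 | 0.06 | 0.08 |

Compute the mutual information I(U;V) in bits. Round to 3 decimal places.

0.066 bits

Marginals: p(U) = (0.6100, 0.3900), p(V) = (0.4600, 0.2800, 0.2600).
I(U;V) = H(U) + H(V) − H(U,V).
H(U) = 0.9648, H(V) = 1.5348, H(U,V) = 2.4337.
I(U;V) = 0.9648 + 1.5348 − 2.4337 = 0.066 bits.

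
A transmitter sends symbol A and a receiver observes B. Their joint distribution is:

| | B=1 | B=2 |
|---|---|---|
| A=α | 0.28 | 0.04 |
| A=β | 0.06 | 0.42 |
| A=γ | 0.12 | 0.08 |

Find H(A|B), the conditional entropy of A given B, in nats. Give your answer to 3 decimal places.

Marginals: p(A) = (0.3200, 0.4800, 0.2000), p(B) = (0.4600, 0.5400).
H(A|B) = Σ p(B) · H(A|B=·).
  B=1: p=0.4600, H(A|B=1) = 0.9184
  B=2: p=0.5400, H(A|B=2) = 0.6712
Weighted sum = 0.785 nats.

0.785 nats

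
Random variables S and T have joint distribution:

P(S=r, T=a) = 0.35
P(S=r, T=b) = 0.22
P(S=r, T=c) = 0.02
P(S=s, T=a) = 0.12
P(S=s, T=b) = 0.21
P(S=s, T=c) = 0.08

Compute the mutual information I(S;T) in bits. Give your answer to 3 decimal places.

0.089 bits

Marginals: p(S) = (0.5900, 0.4100), p(T) = (0.4700, 0.4300, 0.1000).
I(S;T) = H(S) + H(T) − H(S,T).
H(S) = 0.9765, H(T) = 1.3677, H(S,T) = 2.2550.
I(S;T) = 0.9765 + 1.3677 − 2.2550 = 0.089 bits.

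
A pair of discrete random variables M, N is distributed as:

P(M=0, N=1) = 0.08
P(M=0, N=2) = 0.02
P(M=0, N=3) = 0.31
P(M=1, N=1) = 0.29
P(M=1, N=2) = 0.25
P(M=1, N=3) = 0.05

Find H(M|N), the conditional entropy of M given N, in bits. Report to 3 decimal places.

0.591 bits

Chain rule: H(M|N) = H(M,N) − H(N).
Marginals: p(M) = (0.4100, 0.5900), p(N) = (0.3700, 0.2700, 0.3600).
H(M,N) = 2.1622 bits; H(N) = 1.5714 bits.
H(M|N) = 2.1622 − 1.5714 = 0.591 bits.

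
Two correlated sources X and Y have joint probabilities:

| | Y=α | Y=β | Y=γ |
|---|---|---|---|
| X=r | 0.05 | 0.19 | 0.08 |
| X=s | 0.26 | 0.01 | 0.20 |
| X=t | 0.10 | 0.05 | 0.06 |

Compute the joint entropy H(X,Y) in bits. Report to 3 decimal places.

H(X,Y) = −Σ p(x,y)·log₂ p(x,y) over all 9 cells.
  cell (r,α): −0.05·log₂0.05 = 0.2161
  cell (r,β): −0.19·log₂0.19 = 0.4552
  cell (r,γ): −0.08·log₂0.08 = 0.2915
  cell (s,α): −0.26·log₂0.26 = 0.5053
  cell (s,β): −0.01·log₂0.01 = 0.0664
  cell (s,γ): −0.20·log₂0.20 = 0.4644
  cell (t,α): −0.10·log₂0.10 = 0.3322
  cell (t,β): −0.05·log₂0.05 = 0.2161
  cell (t,γ): −0.06·log₂0.06 = 0.2435
Sum = 2.791 bits.

2.791 bits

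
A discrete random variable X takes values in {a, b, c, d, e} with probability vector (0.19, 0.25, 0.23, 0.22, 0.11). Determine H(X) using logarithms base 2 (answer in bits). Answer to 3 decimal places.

H(X) = −Σ p·log₂ p.
  −(0.19)·log₂(0.19) = 0.4552
  −(0.25)·log₂(0.25) = 0.5000
  −(0.23)·log₂(0.23) = 0.4877
  −(0.22)·log₂(0.22) = 0.4806
  −(0.11)·log₂(0.11) = 0.3503
Sum: 0.4552 + 0.5000 + 0.4877 + 0.4806 + 0.3503 = 2.274 bits.

2.274 bits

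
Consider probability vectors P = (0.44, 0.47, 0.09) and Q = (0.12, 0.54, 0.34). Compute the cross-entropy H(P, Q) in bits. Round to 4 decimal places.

1.9038 bits

H(P,Q) = −Σ p·log₂ q.
  −0.44·log₂(0.12) = 1.34591
  −0.47·log₂(0.54) = 0.41782
  −0.09·log₂(0.34) = 0.14008
H(P,Q) = 1.9038 bits.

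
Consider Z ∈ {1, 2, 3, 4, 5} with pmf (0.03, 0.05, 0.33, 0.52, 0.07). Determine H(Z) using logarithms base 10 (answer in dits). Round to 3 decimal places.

H(Z) = −Σ p·log₁₀ p.
  −(0.03)·log₁₀(0.03) = 0.0457
  −(0.05)·log₁₀(0.05) = 0.0651
  −(0.33)·log₁₀(0.33) = 0.1589
  −(0.52)·log₁₀(0.52) = 0.1477
  −(0.07)·log₁₀(0.07) = 0.0808
Sum: 0.0457 + 0.0651 + 0.1589 + 0.1477 + 0.0808 = 0.498 dits.

0.498 dits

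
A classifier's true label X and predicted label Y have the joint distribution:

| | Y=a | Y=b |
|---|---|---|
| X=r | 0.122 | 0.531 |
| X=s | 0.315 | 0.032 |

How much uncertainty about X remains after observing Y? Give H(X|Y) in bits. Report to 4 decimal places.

Chain rule: H(X|Y) = H(X,Y) − H(Y).
Marginals: p(X) = (0.6530, 0.3470), p(Y) = (0.4370, 0.5630).
H(X,Y) = 1.5391 bits; H(Y) = 0.9885 bits.
H(X|Y) = 1.5391 − 0.9885 = 0.5506 bits.

0.5506 bits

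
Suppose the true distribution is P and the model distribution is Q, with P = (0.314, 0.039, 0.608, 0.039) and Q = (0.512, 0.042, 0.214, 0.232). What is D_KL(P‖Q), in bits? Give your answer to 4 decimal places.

D(P‖Q) = Σ p·log₂(p/q).
  0.314·log₂(0.314/0.512) = -0.22149
  0.039·log₂(0.039/0.042) = -0.00417
  0.608·log₂(0.608/0.214) = 0.91593
  0.039·log₂(0.039/0.232) = -0.10033
D(P‖Q) = 0.5899 bits.

0.5899 bits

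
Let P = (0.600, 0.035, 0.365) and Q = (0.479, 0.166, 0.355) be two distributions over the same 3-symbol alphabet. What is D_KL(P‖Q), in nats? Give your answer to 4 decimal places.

0.0908 nats

D(P‖Q) = Σ p·ln(p/q).
  0.600·ln(0.600/0.479) = 0.13514
  0.035·ln(0.035/0.166) = -0.05448
  0.365·ln(0.365/0.355) = 0.01014
D(P‖Q) = 0.0908 nats.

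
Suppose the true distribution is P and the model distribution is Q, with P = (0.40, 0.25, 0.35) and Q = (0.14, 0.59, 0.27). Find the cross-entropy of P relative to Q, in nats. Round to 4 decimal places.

1.3766 nats

H(P,Q) = −Σ p·ln q.
  −0.40·ln(0.14) = 0.78645
  −0.25·ln(0.59) = 0.13191
  −0.35·ln(0.27) = 0.45827
H(P,Q) = 1.3766 nats.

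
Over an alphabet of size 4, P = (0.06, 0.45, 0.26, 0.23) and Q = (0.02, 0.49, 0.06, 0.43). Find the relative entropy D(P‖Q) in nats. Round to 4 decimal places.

0.2649 nats

D(P‖Q) = Σ p·ln(p/q).
  0.06·ln(0.06/0.02) = 0.06592
  0.45·ln(0.45/0.49) = -0.03832
  0.26·ln(0.26/0.06) = 0.38125
  0.23·ln(0.23/0.43) = -0.14391
D(P‖Q) = 0.2649 nats.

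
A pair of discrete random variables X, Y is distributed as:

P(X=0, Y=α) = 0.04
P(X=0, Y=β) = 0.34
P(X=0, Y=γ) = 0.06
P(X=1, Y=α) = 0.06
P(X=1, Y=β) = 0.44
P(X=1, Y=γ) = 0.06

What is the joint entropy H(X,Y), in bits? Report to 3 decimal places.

H(X,Y) = −Σ p(x,y)·log₂ p(x,y) over all 6 cells.
  cell (0,α): −0.04·log₂0.04 = 0.1858
  cell (0,β): −0.34·log₂0.34 = 0.5292
  cell (0,γ): −0.06·log₂0.06 = 0.2435
  cell (1,α): −0.06·log₂0.06 = 0.2435
  cell (1,β): −0.44·log₂0.44 = 0.5211
  cell (1,γ): −0.06·log₂0.06 = 0.2435
Sum = 1.967 bits.

1.967 bits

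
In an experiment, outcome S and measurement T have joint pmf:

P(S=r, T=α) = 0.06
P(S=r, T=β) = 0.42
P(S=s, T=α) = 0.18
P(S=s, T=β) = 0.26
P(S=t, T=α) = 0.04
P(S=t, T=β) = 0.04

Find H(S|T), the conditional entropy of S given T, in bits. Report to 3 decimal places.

Marginals: p(S) = (0.4800, 0.4400, 0.0800), p(T) = (0.2800, 0.7200).
H(S|T) = Σ p(T) · H(S|T=·).
  T=α: p=0.2800, H(S|T=α) = 1.2871
  T=β: p=0.7200, H(S|T=β) = 1.2159
Weighted sum = 1.236 bits.

1.236 bits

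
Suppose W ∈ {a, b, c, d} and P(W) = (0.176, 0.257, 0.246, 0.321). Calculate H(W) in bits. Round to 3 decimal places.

H(W) = −Σ p·log₂ p.
  −(0.176)·log₂(0.176) = 0.4411
  −(0.257)·log₂(0.257) = 0.5038
  −(0.246)·log₂(0.246) = 0.4977
  −(0.321)·log₂(0.321) = 0.5262
Sum: 0.4411 + 0.5038 + 0.4977 + 0.5262 = 1.969 bits.

1.969 bits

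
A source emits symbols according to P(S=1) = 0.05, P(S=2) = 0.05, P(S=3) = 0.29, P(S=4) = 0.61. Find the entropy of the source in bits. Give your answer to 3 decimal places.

1.385 bits

H(S) = −Σ p·log₂ p.
  −(0.05)·log₂(0.05) = 0.2161
  −(0.05)·log₂(0.05) = 0.2161
  −(0.29)·log₂(0.29) = 0.5179
  −(0.61)·log₂(0.61) = 0.4350
Sum: 0.2161 + 0.2161 + 0.5179 + 0.4350 = 1.385 bits.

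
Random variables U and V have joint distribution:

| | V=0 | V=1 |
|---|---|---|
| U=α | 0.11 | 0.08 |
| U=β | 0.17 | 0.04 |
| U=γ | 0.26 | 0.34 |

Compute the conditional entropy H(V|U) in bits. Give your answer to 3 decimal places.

Chain rule: H(V|U) = H(U,V) − H(U).
Marginals: p(U) = (0.1900, 0.2100, 0.6000), p(V) = (0.5400, 0.4600).
H(U,V) = 2.2966 bits; H(U) = 1.3702 bits.
H(V|U) = 2.2966 − 1.3702 = 0.926 bits.

0.926 bits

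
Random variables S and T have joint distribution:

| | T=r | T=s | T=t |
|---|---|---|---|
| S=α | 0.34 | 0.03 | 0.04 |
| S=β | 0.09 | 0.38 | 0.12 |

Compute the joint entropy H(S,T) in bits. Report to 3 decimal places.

2.077 bits

H(S,T) = −Σ p(x,y)·log₂ p(x,y) over all 6 cells.
  cell (α,r): −0.34·log₂0.34 = 0.5292
  cell (α,s): −0.03·log₂0.03 = 0.1518
  cell (α,t): −0.04·log₂0.04 = 0.1858
  cell (β,r): −0.09·log₂0.09 = 0.3127
  cell (β,s): −0.38·log₂0.38 = 0.5305
  cell (β,t): −0.12·log₂0.12 = 0.3671
Sum = 2.077 bits.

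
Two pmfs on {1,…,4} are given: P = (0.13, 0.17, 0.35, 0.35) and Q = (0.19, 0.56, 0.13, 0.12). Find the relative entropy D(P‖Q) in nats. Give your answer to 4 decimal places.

0.4693 nats

D(P‖Q) = Σ p·ln(p/q).
  0.13·ln(0.13/0.19) = -0.04933
  0.17·ln(0.17/0.56) = -0.20266
  0.35·ln(0.35/0.13) = 0.34664
  0.35·ln(0.35/0.12) = 0.37465
D(P‖Q) = 0.4693 nats.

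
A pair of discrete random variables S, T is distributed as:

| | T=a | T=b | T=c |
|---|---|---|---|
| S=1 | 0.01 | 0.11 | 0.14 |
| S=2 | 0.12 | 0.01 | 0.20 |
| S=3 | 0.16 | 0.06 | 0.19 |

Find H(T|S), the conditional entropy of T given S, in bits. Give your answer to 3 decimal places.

Marginals: p(S) = (0.2600, 0.3300, 0.4100), p(T) = (0.2900, 0.1800, 0.5300).
H(T|S) = Σ p(S) · H(T|S=·).
  S=1: p=0.2600, H(T|S=1) = 1.1867
  S=2: p=0.3300, H(T|S=2) = 1.1214
  S=3: p=0.4100, H(T|S=3) = 1.4497
Weighted sum = 1.273 bits.

1.273 bits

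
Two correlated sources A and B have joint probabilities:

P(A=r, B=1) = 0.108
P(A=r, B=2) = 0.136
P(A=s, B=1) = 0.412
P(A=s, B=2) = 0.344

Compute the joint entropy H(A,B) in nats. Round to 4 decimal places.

1.2441 nats

H(A,B) = −Σ p(x,y)·ln p(x,y) over all 4 cells.
  cell (r,1): −0.108·ln0.108 = 0.24037
  cell (r,2): −0.136·ln0.136 = 0.27133
  cell (s,1): −0.412·ln0.412 = 0.36533
  cell (s,2): −0.344·ln0.344 = 0.36709
Sum = 1.2441 nats.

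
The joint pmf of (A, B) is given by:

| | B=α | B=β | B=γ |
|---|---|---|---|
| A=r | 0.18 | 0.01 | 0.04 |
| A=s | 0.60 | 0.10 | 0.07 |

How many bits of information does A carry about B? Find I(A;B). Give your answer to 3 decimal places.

Marginals: p(A) = (0.2300, 0.7700), p(B) = (0.7800, 0.1100, 0.1100).
I(A;B) = Σ p(x,y)·log₂[p(x,y)/(p(x)p(y))].
  (r,α): 0.18·log₂(1.0033) = 0.0009
  (r,β): 0.01·log₂(0.3953) = -0.0134
  (r,γ): 0.04·log₂(1.5810) = 0.0264
  (s,α): 0.60·log₂(0.9990) = -0.0009
  (s,β): 0.10·log₂(1.1806) = 0.0240
  (s,γ): 0.07·log₂(0.8264) = -0.0193
Sum = 0.018 bits.

0.018 bits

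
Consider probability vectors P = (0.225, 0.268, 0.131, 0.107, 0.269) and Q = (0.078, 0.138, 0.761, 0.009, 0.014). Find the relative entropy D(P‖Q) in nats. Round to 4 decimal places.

1.2457 nats

D(P‖Q) = Σ p·ln(p/q).
  0.225·ln(0.225/0.078) = 0.23836
  0.268·ln(0.268/0.138) = 0.17788
  0.131·ln(0.131/0.761) = -0.23049
  0.107·ln(0.107/0.009) = 0.26489
  0.269·ln(0.269/0.014) = 0.79507
D(P‖Q) = 1.2457 nats.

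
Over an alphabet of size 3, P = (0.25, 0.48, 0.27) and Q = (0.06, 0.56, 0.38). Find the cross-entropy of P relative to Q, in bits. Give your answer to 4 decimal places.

H(P,Q) = −Σ p·log₂ q.
  −0.25·log₂(0.06) = 1.01472
  −0.48·log₂(0.56) = 0.40152
  −0.27·log₂(0.38) = 0.37690
H(P,Q) = 1.7931 bits.

1.7931 bits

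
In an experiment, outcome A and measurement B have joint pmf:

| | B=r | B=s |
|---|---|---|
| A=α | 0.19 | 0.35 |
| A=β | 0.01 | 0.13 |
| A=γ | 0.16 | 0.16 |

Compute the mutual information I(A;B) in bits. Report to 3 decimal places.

0.065 bits

Marginals: p(A) = (0.5400, 0.1400, 0.3200), p(B) = (0.3600, 0.6400).
I(A;B) = Σ p(x,y)·log₂[p(x,y)/(p(x)p(y))].
  (α,r): 0.19·log₂(0.9774) = -0.0063
  (α,s): 0.35·log₂(1.0127) = 0.0064
  (β,r): 0.01·log₂(0.1984) = -0.0233
  (β,s): 0.13·log₂(1.4509) = 0.0698
  (γ,r): 0.16·log₂(1.3889) = 0.0758
  (γ,s): 0.16·log₂(0.7812) = -0.0570
Sum = 0.065 bits.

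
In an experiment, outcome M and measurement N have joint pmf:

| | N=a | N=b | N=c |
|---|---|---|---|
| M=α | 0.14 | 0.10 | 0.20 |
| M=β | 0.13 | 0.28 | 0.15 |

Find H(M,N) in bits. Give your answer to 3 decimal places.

H(M,N) = −Σ p(x,y)·log₂ p(x,y) over all 6 cells.
  cell (α,a): −0.14·log₂0.14 = 0.3971
  cell (α,b): −0.10·log₂0.10 = 0.3322
  cell (α,c): −0.20·log₂0.20 = 0.4644
  cell (β,a): −0.13·log₂0.13 = 0.3826
  cell (β,b): −0.28·log₂0.28 = 0.5142
  cell (β,c): −0.15·log₂0.15 = 0.4105
Sum = 2.501 bits.

2.501 bits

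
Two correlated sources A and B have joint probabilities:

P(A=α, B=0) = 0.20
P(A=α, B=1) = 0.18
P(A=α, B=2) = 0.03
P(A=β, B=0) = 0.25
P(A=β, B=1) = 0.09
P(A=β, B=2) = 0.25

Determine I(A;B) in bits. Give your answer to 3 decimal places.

Marginals: p(A) = (0.4100, 0.5900), p(B) = (0.4500, 0.2700, 0.2800).
I(A;B) = Σ p(x,y)·log₂[p(x,y)/(p(x)p(y))].
  (α,0): 0.20·log₂(1.0840) = 0.0233
  (α,1): 0.18·log₂(1.6260) = 0.1262
  (α,2): 0.03·log₂(0.2613) = -0.0581
  (β,0): 0.25·log₂(0.9416) = -0.0217
  (β,1): 0.09·log₂(0.5650) = -0.0741
  (β,2): 0.25·log₂(1.5133) = 0.1494
Sum = 0.145 bits.

0.145 bits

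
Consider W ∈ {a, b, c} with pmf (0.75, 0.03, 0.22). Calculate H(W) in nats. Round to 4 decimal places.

H(W) = −Σ p·ln p.
  −(0.75)·ln(0.75) = 0.21576
  −(0.03)·ln(0.03) = 0.10520
  −(0.22)·ln(0.22) = 0.33311
Sum: 0.21576 + 0.10520 + 0.33311 = 0.6541 nats.

0.6541 nats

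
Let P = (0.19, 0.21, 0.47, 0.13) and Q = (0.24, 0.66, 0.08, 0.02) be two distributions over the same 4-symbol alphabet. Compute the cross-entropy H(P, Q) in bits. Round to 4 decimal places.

2.9634 bits

H(P,Q) = −Σ p·log₂ q.
  −0.19·log₂(0.24) = 0.39119
  −0.21·log₂(0.66) = 0.12589
  −0.47·log₂(0.08) = 1.71261
  −0.13·log₂(0.02) = 0.73370
H(P,Q) = 2.9634 bits.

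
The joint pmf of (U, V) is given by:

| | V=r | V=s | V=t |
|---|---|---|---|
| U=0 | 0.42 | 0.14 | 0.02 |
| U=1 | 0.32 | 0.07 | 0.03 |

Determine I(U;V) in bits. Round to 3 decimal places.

0.010 bits

Marginals: p(U) = (0.5800, 0.4200), p(V) = (0.7400, 0.2100, 0.0500).
I(U;V) = H(U) + H(V) − H(U,V).
H(U) = 0.9815, H(V) = 1.0104, H(U,V) = 1.9820.
I(U;V) = 0.9815 + 1.0104 − 1.9820 = 0.010 bits.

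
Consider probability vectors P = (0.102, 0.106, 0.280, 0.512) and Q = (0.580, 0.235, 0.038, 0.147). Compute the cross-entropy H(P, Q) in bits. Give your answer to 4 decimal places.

3.0389 bits

H(P,Q) = −Σ p·log₂ q.
  −0.102·log₂(0.580) = 0.08016
  −0.106·log₂(0.235) = 0.22146
  −0.280·log₂(0.038) = 1.32100
  −0.512·log₂(0.147) = 1.41625
H(P,Q) = 3.0389 bits.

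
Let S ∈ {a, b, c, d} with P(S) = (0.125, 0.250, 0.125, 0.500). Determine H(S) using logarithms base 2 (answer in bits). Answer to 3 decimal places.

1.750 bits

H(S) = −Σ p·log₂ p.
  −(0.125)·log₂(0.125) = 0.3750
  −(0.250)·log₂(0.250) = 0.5000
  −(0.125)·log₂(0.125) = 0.3750
  −(0.500)·log₂(0.500) = 0.5000
Sum: 0.3750 + 0.5000 + 0.3750 + 0.5000 = 1.750 bits.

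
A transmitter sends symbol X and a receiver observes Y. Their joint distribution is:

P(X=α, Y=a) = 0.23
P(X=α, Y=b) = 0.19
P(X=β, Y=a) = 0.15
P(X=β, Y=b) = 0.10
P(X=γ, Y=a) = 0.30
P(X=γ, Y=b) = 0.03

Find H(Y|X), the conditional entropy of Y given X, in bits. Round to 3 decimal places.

Chain rule: H(Y|X) = H(X,Y) − H(X).
Marginals: p(X) = (0.4200, 0.2500, 0.3300), p(Y) = (0.6800, 0.3200).
H(X,Y) = 2.3585 bits; H(X) = 1.5535 bits.
H(Y|X) = 2.3585 − 1.5535 = 0.805 bits.

0.805 bits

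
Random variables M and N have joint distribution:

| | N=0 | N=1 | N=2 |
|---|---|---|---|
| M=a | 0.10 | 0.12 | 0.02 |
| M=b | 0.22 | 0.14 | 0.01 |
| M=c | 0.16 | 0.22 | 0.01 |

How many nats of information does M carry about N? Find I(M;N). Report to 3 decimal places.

0.021 nats

Marginals: p(M) = (0.2400, 0.3700, 0.3900), p(N) = (0.4800, 0.4800, 0.0400).
I(M;N) = Σ p(x,y)·ln[p(x,y)/(p(x)p(y))].
  (a,0): 0.10·ln(0.8681) = -0.0141
  (a,1): 0.12·ln(1.0417) = 0.0049
  (a,2): 0.02·ln(2.0833) = 0.0147
  (b,0): 0.22·ln(1.2387) = 0.0471
  (b,1): 0.14·ln(0.7883) = -0.0333
  (b,2): 0.01·ln(0.6757) = -0.0039
  (c,0): 0.16·ln(0.8547) = -0.0251
  (c,1): 0.22·ln(1.1752) = 0.0355
  (c,2): 0.01·ln(0.6410) = -0.0044
Sum = 0.021 nats.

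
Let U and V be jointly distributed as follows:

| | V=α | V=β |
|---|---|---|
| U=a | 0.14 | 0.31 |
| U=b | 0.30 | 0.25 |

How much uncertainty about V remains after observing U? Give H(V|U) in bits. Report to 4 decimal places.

Marginals: p(U) = (0.4500, 0.5500), p(V) = (0.4400, 0.5600).
H(V|U) = Σ p(U) · H(V|U=·).
  U=a: p=0.4500, H(V|U=a) = 0.8945
  U=b: p=0.5500, H(V|U=b) = 0.9940
Weighted sum = 0.9492 bits.

0.9492 bits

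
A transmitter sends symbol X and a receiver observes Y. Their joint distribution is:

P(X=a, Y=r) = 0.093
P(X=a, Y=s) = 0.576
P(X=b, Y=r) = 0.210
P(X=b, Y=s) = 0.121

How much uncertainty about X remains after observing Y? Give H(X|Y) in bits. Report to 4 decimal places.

0.7337 bits

Marginals: p(X) = (0.6690, 0.3310), p(Y) = (0.3030, 0.6970).
H(X|Y) = Σ p(Y) · H(X|Y=·).
  Y=r: p=0.3030, H(X|Y=r) = 0.8896
  Y=s: p=0.6970, H(X|Y=s) = 0.6659
Weighted sum = 0.7337 bits.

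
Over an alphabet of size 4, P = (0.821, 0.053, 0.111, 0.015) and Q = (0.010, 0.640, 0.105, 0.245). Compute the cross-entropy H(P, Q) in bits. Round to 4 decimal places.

H(P,Q) = −Σ p·log₂ q.
  −0.821·log₂(0.010) = 5.45461
  −0.053·log₂(0.640) = 0.03412
  −0.111·log₂(0.105) = 0.36092
  −0.015·log₂(0.245) = 0.03044
H(P,Q) = 5.8801 bits.

5.8801 bits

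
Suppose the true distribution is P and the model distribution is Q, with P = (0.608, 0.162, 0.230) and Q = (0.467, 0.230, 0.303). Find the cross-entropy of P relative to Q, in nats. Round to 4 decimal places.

H(P,Q) = −Σ p·ln q.
  −0.608·ln(0.467) = 0.46295
  −0.162·ln(0.230) = 0.23809
  −0.230·ln(0.303) = 0.27463
H(P,Q) = 0.9757 nats.

0.9757 nats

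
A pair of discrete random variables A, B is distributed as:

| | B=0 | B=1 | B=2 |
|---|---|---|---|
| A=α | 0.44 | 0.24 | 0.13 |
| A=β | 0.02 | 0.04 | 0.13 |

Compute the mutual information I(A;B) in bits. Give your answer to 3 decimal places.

Marginals: p(A) = (0.8100, 0.1900), p(B) = (0.4600, 0.2800, 0.2600).
I(A;B) = H(A) + H(B) − H(A,B).
H(A) = 0.7015, H(B) = 1.5348, H(A,B) = 2.0792.
I(A;B) = 0.7015 + 1.5348 − 2.0792 = 0.157 bits.

0.157 bits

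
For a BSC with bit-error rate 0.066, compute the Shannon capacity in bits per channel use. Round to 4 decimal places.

0.6492 bits

Binary symmetric channel: C = 1 − h₂(ε) where h₂ is the binary entropy function.
h₂(0.066) = −0.066·log₂0.066 − 0.934·log₂0.934 = 0.3508.
C = 1 − 0.3508 = 0.6492 bits per channel use.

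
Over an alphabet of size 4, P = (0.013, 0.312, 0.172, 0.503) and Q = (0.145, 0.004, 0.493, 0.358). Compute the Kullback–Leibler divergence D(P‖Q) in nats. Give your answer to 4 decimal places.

D(P‖Q) = Σ p·ln(p/q).
  0.013·ln(0.013/0.145) = -0.03135
  0.312·ln(0.312/0.004) = 1.35929
  0.172·ln(0.172/0.493) = -0.18112
  0.503·ln(0.503/0.358) = 0.17105
D(P‖Q) = 1.3179 nats.

1.3179 nats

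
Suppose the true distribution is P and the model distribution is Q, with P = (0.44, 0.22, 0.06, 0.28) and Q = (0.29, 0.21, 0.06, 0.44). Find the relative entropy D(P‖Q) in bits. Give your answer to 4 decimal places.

0.0968 bits

D(P‖Q) = Σ p·log₂(p/q).
  0.44·log₂(0.44/0.29) = 0.26464
  0.22·log₂(0.22/0.21) = 0.01477
  0.06·log₂(0.06/0.06) = 0.00000
  0.28·log₂(0.28/0.44) = -0.18258
D(P‖Q) = 0.0968 bits.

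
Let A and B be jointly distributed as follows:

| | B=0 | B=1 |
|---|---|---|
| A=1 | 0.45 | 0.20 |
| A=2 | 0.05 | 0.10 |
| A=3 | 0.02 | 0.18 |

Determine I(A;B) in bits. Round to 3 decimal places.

0.188 bits

Marginals: p(A) = (0.6500, 0.1500, 0.2000), p(B) = (0.5200, 0.4800).
I(A;B) = H(A) + H(B) − H(A,B).
H(A) = 1.2789, H(B) = 0.9988, H(A,B) = 2.0893.
I(A;B) = 1.2789 + 0.9988 − 2.0893 = 0.188 bits.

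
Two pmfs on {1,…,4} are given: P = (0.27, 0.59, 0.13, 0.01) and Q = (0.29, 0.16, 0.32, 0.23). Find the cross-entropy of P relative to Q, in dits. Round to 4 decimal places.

0.6854 dits

H(P,Q) = −Σ p·log₁₀ q.
  −0.27·log₁₀(0.29) = 0.14515
  −0.59·log₁₀(0.16) = 0.46957
  −0.13·log₁₀(0.32) = 0.06433
  −0.01·log₁₀(0.23) = 0.00638
H(P,Q) = 0.6854 dits.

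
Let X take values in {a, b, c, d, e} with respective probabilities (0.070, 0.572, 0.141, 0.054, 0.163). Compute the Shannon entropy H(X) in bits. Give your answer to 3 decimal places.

1.782 bits

H(X) = −Σ p·log₂ p.
  −(0.070)·log₂(0.070) = 0.2686
  −(0.572)·log₂(0.572) = 0.4610
  −(0.141)·log₂(0.141) = 0.3985
  −(0.054)·log₂(0.054) = 0.2274
  −(0.163)·log₂(0.163) = 0.4266
Sum: 0.2686 + 0.4610 + 0.3985 + 0.2274 + 0.4266 = 1.782 bits.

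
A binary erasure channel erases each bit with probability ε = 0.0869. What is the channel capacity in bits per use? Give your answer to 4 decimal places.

Binary erasure channel: capacity C = 1 − ε.
C = 1 − 0.0869 = 0.9131 bits per channel use.

0.9131 bits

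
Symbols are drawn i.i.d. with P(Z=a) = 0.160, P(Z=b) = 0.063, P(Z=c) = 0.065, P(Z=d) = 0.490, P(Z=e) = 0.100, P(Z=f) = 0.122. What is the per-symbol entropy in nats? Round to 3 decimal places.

1.482 nats

H(Z) = −Σ p·ln p.
  −(0.160)·ln(0.160) = 0.2932
  −(0.063)·ln(0.063) = 0.1742
  −(0.065)·ln(0.065) = 0.1777
  −(0.490)·ln(0.490) = 0.3495
  −(0.100)·ln(0.100) = 0.2303
  −(0.122)·ln(0.122) = 0.2567
Sum: 0.2932 + 0.1742 + 0.1777 + 0.3495 + 0.2303 + 0.2567 = 1.482 nats.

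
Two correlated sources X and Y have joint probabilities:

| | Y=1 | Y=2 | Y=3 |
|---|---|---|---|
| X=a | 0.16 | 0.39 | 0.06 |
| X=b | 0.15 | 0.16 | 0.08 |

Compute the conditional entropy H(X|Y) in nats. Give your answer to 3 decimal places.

0.642 nats

Chain rule: H(X|Y) = H(X,Y) − H(Y).
Marginals: p(X) = (0.6100, 0.3900), p(Y) = (0.3100, 0.5500, 0.1400).
H(X,Y) = 1.6091 nats; H(Y) = 0.9671 nats.
H(X|Y) = 1.6091 − 0.9671 = 0.642 nats.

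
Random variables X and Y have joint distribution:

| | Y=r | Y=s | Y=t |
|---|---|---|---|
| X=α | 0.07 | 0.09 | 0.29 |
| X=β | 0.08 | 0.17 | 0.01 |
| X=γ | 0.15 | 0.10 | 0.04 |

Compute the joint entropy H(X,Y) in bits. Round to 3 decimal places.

H(X,Y) = −Σ p(x,y)·log₂ p(x,y) over all 9 cells.
  cell (α,r): −0.07·log₂0.07 = 0.2686
  cell (α,s): −0.09·log₂0.09 = 0.3127
  cell (α,t): −0.29·log₂0.29 = 0.5179
  cell (β,r): −0.08·log₂0.08 = 0.2915
  cell (β,s): −0.17·log₂0.17 = 0.4346
  cell (β,t): −0.01·log₂0.01 = 0.0664
  cell (γ,r): −0.15·log₂0.15 = 0.4105
  cell (γ,s): −0.10·log₂0.10 = 0.3322
  cell (γ,t): −0.04·log₂0.04 = 0.1858
Sum = 2.820 bits.

2.820 bits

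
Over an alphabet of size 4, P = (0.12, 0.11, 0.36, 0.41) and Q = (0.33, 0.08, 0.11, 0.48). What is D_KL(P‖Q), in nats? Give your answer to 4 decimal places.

D(P‖Q) = Σ p·ln(p/q).
  0.12·ln(0.12/0.33) = -0.12139
  0.11·ln(0.11/0.08) = 0.03503
  0.36·ln(0.36/0.11) = 0.42682
  0.41·ln(0.41/0.48) = -0.06463
D(P‖Q) = 0.2758 nats.

0.2758 nats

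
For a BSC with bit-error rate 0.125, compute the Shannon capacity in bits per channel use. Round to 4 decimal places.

0.4564 bits

Binary symmetric channel: C = 1 − h₂(ε) where h₂ is the binary entropy function.
h₂(0.125) = −0.125·log₂0.125 − 0.875·log₂0.875 = 0.5436.
C = 1 − 0.5436 = 0.4564 bits per channel use.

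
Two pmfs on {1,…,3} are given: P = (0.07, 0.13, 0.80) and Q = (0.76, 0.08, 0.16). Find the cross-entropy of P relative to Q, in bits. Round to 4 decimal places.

H(P,Q) = −Σ p·log₂ q.
  −0.07·log₂(0.76) = 0.02772
  −0.13·log₂(0.08) = 0.47370
  −0.80·log₂(0.16) = 2.11508
H(P,Q) = 2.6165 bits.

2.6165 bits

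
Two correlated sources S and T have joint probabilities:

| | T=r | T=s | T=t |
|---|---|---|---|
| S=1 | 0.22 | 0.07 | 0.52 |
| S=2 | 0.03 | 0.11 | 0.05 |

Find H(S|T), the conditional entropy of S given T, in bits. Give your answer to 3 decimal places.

Marginals: p(S) = (0.8100, 0.1900), p(T) = (0.2500, 0.1800, 0.5700).
H(S|T) = Σ p(T) · H(S|T=·).
  T=r: p=0.2500, H(S|T=r) = 0.5294
  T=s: p=0.1800, H(S|T=s) = 0.9641
  T=t: p=0.5700, H(S|T=t) = 0.4288
Weighted sum = 0.550 bits.

0.550 bits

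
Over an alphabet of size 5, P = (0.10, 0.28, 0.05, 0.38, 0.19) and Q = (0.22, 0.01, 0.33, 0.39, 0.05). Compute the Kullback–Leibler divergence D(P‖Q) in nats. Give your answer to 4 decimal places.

D(P‖Q) = Σ p·ln(p/q).
  0.10·ln(0.10/0.22) = -0.07885
  0.28·ln(0.28/0.01) = 0.93302
  0.05·ln(0.05/0.33) = -0.09435
  0.38·ln(0.38/0.39) = -0.00987
  0.19·ln(0.19/0.05) = 0.25365
D(P‖Q) = 1.0036 nats.

1.0036 nats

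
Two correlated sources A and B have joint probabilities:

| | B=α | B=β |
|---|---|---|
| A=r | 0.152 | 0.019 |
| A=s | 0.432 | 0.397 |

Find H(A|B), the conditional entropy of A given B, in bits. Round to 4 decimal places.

Marginals: p(A) = (0.1710, 0.8290), p(B) = (0.5840, 0.4160).
H(A|B) = Σ p(B) · H(A|B=·).
  B=α: p=0.5840, H(A|B=α) = 0.8272
  B=β: p=0.4160, H(A|B=β) = 0.2677
Weighted sum = 0.5944 bits.

0.5944 bits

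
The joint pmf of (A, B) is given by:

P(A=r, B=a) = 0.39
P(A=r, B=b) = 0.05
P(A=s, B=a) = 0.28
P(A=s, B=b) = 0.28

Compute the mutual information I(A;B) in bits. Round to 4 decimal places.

0.1302 bits

Marginals: p(A) = (0.4400, 0.5600), p(B) = (0.6700, 0.3300).
I(A;B) = H(A) + H(B) − H(A,B).
H(A) = 0.9896, H(B) = 0.9149, H(A,B) = 1.7743.
I(A;B) = 0.9896 + 0.9149 − 1.7743 = 0.1302 bits.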